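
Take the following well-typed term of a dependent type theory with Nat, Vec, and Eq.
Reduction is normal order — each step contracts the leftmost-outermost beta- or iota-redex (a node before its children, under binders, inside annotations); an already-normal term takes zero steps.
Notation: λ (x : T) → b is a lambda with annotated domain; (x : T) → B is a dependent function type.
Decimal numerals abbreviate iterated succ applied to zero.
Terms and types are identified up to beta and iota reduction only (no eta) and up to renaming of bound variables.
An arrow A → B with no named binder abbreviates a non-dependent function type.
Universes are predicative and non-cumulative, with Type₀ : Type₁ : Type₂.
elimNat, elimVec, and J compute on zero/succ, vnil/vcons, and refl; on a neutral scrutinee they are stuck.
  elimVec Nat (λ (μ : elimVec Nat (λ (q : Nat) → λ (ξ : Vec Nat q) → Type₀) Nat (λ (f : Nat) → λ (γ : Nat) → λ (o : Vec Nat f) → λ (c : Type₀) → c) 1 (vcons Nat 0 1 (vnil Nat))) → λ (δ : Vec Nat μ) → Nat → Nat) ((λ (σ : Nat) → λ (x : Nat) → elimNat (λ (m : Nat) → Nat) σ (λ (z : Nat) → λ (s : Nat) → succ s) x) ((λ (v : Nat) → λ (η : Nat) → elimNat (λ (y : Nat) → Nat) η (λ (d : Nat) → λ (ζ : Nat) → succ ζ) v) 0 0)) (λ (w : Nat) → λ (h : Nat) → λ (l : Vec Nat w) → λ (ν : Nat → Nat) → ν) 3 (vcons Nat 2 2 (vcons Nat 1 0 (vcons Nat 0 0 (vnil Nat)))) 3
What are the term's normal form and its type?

reduced normal form:
  3
the term's type:
  Nat
observation: normalization takes exactly 31 steps under the normal-order strategy.


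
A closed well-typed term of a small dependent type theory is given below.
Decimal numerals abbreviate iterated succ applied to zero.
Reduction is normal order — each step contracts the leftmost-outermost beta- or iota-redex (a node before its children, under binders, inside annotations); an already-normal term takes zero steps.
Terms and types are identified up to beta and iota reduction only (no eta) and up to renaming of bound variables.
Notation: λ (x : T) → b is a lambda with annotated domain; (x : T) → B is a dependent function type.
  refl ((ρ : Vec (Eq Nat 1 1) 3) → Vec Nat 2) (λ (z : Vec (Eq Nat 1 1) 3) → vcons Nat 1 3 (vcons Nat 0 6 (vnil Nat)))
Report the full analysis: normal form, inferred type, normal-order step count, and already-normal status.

reduced normal form:
  refl ((ρ : Vec (Eq Nat 1 1) 3) → Vec Nat 2) (λ (z : Vec (Eq Nat 1 1) 3) → vcons Nat 1 3 (vcons Nat 0 6 (vnil Nat)))
type:
  Eq ((ρ : Vec (Eq Nat 1 1) 3) → Vec Nat 2) (λ (z : Vec (Eq Nat 1 1) 3) → vcons Nat 1 3 (vcons Nat 0 6 (vnil Nat))) (λ (θ : Vec (Eq Nat 1 1) 3) → vcons Nat 1 3 (vcons Nat 0 6 (vnil Nat)))
reduction steps (normal order): 0
started in normal form: yes


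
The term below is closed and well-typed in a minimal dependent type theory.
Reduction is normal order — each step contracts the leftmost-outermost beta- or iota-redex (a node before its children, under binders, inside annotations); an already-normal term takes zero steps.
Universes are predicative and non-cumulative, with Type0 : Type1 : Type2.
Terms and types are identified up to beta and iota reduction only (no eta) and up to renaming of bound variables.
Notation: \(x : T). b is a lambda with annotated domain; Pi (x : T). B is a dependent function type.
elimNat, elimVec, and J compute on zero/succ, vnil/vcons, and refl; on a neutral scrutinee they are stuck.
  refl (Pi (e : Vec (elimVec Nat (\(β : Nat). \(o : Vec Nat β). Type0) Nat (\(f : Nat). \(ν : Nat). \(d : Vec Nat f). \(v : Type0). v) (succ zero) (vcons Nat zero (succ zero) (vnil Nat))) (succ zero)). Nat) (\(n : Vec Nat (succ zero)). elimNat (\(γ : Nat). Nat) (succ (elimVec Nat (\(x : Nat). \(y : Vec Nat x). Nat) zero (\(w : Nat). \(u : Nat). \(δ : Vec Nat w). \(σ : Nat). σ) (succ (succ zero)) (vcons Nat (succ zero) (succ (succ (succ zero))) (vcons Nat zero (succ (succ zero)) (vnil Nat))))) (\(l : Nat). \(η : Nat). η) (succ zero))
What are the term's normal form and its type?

normal form:
  refl (Pi (e : Vec Nat (succ zero)). Nat) (\(β : Vec Nat (succ zero)). succ zero)
the term's type:
  Eq (Pi (e : Vec Nat (succ zero)). Nat) (\(β : Vec Nat (succ zero)). succ zero) (\(o : Vec Nat (succ zero)). succ zero)
observation: reduction starts at an elimVec iota-redex, and 21 normal-order steps reach the normal form.


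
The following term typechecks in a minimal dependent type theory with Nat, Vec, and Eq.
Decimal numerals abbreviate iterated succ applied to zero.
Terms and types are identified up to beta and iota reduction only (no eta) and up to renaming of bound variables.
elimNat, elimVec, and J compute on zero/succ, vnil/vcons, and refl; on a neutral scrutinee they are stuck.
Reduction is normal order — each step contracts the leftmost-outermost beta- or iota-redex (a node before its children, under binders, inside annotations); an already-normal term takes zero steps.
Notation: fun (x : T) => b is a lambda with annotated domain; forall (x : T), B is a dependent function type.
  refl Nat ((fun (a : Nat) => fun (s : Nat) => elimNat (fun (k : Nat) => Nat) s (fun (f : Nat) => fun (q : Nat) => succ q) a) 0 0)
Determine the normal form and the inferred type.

resulting normal form:
  refl Nat 0
inferred type:
  Eq Nat 0 0
observation: the term reaches its normal form after 3 normal-order steps.


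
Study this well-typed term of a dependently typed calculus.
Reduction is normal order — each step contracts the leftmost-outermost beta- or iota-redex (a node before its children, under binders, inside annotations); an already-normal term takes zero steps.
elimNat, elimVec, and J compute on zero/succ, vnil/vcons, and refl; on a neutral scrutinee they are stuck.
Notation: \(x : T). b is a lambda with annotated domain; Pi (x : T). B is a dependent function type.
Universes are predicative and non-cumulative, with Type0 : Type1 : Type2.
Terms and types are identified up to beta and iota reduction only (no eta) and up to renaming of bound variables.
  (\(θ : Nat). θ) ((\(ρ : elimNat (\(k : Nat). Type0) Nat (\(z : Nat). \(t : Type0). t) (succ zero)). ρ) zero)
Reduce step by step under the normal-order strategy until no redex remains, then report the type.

normal-order reduction sequence:
  (\(θ : Nat). θ) ((\(ρ : elimNat (\(k : Nat). Type0) Nat (\(z : Nat). \(t : Type0). t) (succ zero)). ρ) zero)
  ~> (\(θ : elimNat (\(ρ : Nat). Type0) Nat (\(k : Nat). \(z : Type0). z) (succ zero)). θ) zero
  ~> zero
inferred type:
  Nat


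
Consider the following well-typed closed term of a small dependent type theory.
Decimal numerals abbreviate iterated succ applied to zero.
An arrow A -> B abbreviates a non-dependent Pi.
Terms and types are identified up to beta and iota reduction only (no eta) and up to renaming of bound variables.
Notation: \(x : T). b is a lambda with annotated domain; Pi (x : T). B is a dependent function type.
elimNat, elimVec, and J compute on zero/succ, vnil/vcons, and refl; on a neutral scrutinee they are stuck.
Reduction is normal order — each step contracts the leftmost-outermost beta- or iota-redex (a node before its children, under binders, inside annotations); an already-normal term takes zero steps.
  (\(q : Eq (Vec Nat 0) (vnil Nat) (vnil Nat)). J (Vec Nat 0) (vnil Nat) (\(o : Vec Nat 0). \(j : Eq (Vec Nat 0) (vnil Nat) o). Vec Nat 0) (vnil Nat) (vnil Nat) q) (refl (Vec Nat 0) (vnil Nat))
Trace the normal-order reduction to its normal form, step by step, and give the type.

normal-order reduction:
  (\(q : Eq (Vec Nat 0) (vnil Nat) (vnil Nat)). J (Vec Nat 0) (vnil Nat) (\(o : Vec Nat 0). \(j : Eq (Vec Nat 0) (vnil Nat) o). Vec Nat 0) (vnil Nat) (vnil Nat) q) (refl (Vec Nat 0) (vnil Nat))
  ~> J (Vec Nat 0) (vnil Nat) (\(q : Vec Nat 0). \(o : Eq (Vec Nat 0) (vnil Nat) q). Vec Nat 0) (vnil Nat) (vnil Nat) (refl (Vec Nat 0) (vnil Nat))
  ~> vnil Nat
inferred type:
  Vec Nat 0


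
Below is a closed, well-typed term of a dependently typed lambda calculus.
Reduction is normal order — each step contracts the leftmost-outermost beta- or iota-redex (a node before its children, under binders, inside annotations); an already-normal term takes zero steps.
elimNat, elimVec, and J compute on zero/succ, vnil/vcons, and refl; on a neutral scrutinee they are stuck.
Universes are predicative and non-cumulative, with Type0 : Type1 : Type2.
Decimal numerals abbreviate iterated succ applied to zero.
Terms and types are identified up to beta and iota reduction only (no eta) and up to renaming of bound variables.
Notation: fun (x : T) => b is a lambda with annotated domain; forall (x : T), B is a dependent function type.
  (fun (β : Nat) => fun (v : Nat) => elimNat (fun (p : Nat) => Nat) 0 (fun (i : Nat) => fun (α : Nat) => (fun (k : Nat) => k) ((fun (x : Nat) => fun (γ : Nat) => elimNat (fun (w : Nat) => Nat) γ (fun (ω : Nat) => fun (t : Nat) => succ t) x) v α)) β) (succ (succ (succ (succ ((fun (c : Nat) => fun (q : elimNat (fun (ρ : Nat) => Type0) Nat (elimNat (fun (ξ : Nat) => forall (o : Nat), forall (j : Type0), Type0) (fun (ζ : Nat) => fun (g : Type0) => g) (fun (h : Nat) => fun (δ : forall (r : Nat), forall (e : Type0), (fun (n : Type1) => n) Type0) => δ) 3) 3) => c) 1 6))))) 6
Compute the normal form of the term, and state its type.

normal form:
  30
inferred type:
  Nat
observation: contracting a beta-redex first, the term normalizes in 130 steps.


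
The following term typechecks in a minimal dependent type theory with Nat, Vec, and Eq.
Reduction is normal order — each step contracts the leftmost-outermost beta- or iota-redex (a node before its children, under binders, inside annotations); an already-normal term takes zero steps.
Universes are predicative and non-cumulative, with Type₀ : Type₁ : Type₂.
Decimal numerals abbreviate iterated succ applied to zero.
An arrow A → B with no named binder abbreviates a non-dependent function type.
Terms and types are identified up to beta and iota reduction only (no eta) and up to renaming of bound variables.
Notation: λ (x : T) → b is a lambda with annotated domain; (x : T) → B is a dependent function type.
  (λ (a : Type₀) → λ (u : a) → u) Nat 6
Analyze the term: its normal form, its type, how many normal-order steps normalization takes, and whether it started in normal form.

normal form:
  6
type:
  Nat
reduction steps (normal order): 2
started in normal form: no
first contracted redex: a beta-redex


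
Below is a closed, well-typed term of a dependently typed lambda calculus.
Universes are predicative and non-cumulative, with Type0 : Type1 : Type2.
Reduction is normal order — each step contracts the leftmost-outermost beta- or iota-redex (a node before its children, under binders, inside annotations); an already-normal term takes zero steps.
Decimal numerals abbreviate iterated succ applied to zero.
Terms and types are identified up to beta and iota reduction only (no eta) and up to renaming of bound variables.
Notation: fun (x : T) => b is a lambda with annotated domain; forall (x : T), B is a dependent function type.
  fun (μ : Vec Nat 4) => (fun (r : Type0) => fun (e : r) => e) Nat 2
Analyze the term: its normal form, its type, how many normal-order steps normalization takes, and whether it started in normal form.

normal form:
  fun (μ : Vec Nat 4) => 2
inferred type:
  forall (μ : Vec Nat 4), Nat
steps to reach normal form (normal order): 2
already normal: no
first contracted redex: a beta-redex


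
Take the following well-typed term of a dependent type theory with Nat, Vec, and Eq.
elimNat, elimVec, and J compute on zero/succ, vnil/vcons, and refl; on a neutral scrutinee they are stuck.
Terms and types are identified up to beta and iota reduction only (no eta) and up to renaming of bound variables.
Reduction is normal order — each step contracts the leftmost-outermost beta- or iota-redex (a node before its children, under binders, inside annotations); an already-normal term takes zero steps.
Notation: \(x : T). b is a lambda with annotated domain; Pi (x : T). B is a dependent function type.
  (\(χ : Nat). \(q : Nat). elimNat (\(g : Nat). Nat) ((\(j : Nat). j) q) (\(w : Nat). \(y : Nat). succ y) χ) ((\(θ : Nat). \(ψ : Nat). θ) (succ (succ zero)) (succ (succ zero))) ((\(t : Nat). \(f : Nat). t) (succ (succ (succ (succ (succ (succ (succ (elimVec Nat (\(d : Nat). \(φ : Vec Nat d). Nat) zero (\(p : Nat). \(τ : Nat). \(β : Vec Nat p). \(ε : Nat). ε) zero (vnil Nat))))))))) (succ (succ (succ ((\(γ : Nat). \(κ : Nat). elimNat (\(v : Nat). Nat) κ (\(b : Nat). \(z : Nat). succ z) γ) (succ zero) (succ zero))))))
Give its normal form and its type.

normal form:
  succ (succ (succ (succ (succ (succ (succ (succ (succ zero))))))))
inferred type:
  Nat


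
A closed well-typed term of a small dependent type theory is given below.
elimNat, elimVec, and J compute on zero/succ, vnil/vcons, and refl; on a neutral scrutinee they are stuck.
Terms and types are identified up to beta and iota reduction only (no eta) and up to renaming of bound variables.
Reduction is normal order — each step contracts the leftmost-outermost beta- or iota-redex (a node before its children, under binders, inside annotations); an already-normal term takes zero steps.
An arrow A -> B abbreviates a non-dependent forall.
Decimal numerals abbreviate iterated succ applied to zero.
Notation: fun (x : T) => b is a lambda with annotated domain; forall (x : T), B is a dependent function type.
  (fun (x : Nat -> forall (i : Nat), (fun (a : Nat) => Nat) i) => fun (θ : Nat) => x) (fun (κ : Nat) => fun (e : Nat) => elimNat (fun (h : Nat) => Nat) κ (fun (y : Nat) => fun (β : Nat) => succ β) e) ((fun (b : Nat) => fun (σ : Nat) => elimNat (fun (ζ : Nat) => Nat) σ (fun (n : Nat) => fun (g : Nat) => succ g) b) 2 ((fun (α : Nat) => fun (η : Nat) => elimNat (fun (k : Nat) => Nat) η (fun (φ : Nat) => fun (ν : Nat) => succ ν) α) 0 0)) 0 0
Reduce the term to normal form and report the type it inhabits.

reduced normal form:
  0
type:
  Nat


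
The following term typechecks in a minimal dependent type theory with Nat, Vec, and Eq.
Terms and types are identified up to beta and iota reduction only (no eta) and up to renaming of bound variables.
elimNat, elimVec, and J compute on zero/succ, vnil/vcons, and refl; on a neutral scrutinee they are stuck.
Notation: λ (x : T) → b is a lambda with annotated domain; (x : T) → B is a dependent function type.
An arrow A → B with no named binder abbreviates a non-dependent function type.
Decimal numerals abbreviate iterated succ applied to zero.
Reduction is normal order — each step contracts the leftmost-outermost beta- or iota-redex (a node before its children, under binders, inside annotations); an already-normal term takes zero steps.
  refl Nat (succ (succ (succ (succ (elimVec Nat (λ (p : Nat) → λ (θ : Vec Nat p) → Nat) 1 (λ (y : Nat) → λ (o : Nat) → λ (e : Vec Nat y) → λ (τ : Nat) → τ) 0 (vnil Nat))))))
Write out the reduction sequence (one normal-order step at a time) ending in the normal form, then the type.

reduction (normal order):
  refl Nat (succ (succ (succ (succ (elimVec Nat (λ (p : Nat) → λ (θ : Vec Nat p) → Nat) 1 (λ (y : Nat) → λ (o : Nat) → λ (e : Vec Nat y) → λ (τ : Nat) → τ) 0 (vnil Nat))))))
  ~> refl Nat 5
inferred type:
  Eq Nat 5 5


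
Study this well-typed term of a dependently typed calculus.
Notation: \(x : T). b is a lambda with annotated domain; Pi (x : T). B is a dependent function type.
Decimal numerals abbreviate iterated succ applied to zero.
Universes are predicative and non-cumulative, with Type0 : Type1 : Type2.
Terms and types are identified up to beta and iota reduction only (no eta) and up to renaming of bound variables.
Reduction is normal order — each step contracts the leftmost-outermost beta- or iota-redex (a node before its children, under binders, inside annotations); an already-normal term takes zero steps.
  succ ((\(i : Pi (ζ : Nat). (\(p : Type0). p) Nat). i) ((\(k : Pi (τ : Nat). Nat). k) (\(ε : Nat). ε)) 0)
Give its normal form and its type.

normal form:
  1
type:
  Nat
observation: 3 normal-order steps separate the term from its normal form.


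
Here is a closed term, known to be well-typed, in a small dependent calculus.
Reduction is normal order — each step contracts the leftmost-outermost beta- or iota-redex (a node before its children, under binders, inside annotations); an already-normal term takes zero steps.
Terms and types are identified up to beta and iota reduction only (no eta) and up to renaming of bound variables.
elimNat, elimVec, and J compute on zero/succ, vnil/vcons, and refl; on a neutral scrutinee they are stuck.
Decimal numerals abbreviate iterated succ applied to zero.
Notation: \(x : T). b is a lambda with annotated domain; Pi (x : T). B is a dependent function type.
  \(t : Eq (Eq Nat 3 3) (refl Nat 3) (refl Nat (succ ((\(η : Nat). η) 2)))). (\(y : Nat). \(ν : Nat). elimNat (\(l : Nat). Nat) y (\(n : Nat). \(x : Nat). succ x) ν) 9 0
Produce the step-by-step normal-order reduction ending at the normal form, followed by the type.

reduction (normal order):
  \(t : Eq (Eq Nat 3 3) (refl Nat 3) (refl Nat (succ ((\(η : Nat). η) 2)))). (\(y : Nat). \(ν : Nat). elimNat (\(l : Nat). Nat) y (\(n : Nat). \(x : Nat). succ x) ν) 9 0
  ~> \(t : Eq (Eq Nat 3 3) (refl Nat 3) (refl Nat 3)). (\(η : Nat). \(y : Nat). elimNat (\(ν : Nat). Nat) η (\(l : Nat). \(n : Nat). succ n) y) 9 0
  ~> \(t : Eq (Eq Nat 3 3) (refl Nat 3) (refl Nat 3)). (\(η : Nat). elimNat (\(y : Nat). Nat) 9 (\(ν : Nat). \(l : Nat). succ l) η) 0
  ~> \(t : Eq (Eq Nat 3 3) (refl Nat 3) (refl Nat 3)). elimNat (\(η : Nat). Nat) 9 (\(y : Nat). \(ν : Nat). succ ν) 0
  ~> \(t : Eq (Eq Nat 3 3) (refl Nat 3) (refl Nat 3)). 9
inferred type:
  Pi (t : Eq (Eq Nat 3 3) (refl Nat 3) (refl Nat 3)). Nat


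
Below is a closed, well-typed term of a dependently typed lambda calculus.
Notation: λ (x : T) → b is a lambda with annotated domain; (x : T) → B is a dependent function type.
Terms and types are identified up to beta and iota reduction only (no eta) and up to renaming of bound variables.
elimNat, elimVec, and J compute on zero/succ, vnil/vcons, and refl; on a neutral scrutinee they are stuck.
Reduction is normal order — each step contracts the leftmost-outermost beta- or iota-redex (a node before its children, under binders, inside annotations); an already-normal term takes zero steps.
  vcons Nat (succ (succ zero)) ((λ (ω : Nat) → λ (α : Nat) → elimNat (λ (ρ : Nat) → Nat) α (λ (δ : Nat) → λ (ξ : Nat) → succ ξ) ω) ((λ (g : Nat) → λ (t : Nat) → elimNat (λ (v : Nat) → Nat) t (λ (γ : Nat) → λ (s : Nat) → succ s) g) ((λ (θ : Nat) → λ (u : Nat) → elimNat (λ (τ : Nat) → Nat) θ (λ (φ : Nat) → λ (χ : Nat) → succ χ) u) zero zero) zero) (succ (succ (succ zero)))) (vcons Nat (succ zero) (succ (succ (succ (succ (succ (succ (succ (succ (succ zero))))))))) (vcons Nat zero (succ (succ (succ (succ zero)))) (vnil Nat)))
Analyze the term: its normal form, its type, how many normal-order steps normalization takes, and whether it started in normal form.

resulting normal form:
  vcons Nat (succ (succ zero)) (succ (succ (succ zero))) (vcons Nat (succ zero) (succ (succ (succ (succ (succ (succ (succ (succ (succ zero))))))))) (vcons Nat zero (succ (succ (succ (succ zero)))) (vnil Nat)))
type:
  Vec Nat (succ (succ (succ zero)))
reduction steps (normal order): 9
already normal: no
first contracted redex: a beta-redex


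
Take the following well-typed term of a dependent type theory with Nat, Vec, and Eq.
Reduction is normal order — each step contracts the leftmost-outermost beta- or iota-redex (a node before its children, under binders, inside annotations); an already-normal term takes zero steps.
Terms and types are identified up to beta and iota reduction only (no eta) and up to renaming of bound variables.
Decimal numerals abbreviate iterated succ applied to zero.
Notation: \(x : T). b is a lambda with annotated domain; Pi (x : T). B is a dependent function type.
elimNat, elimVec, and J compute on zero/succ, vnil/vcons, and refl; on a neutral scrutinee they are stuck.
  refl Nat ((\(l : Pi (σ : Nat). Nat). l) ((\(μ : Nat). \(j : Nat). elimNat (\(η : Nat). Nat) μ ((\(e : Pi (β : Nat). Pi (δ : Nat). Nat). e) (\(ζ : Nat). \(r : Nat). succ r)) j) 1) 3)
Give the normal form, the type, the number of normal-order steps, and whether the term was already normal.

normal form:
  refl Nat 4
type:
  Eq Nat 4 4
reduction steps (normal order): 16
term was already normal: no
first contracted redex: a beta-redex


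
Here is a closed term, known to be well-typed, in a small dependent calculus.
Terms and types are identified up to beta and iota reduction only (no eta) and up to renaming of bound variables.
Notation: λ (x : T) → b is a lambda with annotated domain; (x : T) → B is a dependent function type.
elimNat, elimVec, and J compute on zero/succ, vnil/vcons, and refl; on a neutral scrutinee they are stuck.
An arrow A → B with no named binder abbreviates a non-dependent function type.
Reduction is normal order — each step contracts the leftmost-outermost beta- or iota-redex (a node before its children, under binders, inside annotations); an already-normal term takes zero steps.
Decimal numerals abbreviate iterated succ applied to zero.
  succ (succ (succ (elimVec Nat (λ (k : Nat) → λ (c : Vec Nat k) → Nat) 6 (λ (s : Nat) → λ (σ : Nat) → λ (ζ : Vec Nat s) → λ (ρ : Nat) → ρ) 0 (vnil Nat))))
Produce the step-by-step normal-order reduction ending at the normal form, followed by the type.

normal-order reduction sequence:
  succ (succ (succ (elimVec Nat (λ (k : Nat) → λ (c : Vec Nat k) → Nat) 6 (λ (s : Nat) → λ (σ : Nat) → λ (ζ : Vec Nat s) → λ (ρ : Nat) → ρ) 0 (vnil Nat))))
  ~> 9
type:
  Nat


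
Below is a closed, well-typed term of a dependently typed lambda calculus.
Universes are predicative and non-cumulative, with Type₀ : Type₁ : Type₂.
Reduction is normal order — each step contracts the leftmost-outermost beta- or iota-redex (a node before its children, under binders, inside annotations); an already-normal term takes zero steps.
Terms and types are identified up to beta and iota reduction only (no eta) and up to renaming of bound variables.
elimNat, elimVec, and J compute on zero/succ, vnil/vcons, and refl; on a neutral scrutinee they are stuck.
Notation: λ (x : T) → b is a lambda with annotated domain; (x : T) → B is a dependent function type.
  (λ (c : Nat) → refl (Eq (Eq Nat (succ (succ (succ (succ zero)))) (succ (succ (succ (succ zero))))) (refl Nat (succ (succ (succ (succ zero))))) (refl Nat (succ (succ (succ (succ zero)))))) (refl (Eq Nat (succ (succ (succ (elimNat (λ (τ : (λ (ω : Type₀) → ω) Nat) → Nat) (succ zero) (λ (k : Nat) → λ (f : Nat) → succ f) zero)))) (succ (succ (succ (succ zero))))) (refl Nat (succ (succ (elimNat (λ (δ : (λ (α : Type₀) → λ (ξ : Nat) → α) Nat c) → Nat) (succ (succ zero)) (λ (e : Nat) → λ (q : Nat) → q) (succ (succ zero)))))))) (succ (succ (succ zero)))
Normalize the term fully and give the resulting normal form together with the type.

reduced normal form:
  refl (Eq (Eq Nat (succ (succ (succ (succ zero)))) (succ (succ (succ (succ zero))))) (refl Nat (succ (succ (succ (succ zero))))) (refl Nat (succ (succ (succ (succ zero)))))) (refl (Eq Nat (succ (succ (succ (succ zero)))) (succ (succ (succ (succ zero))))) (refl Nat (succ (succ (succ (succ zero))))))
the term's type:
  Eq (Eq (Eq Nat (succ (succ (succ (succ zero)))) (succ (succ (succ (succ zero))))) (refl Nat (succ (succ (succ (succ zero))))) (refl Nat (succ (succ (succ (succ zero)))))) (refl (Eq Nat (succ (succ (succ (succ zero)))) (succ (succ (succ (succ zero))))) (refl Nat (succ (succ (succ (succ zero)))))) (refl (Eq Nat (succ (succ (succ (succ zero)))) (succ (succ (succ (succ zero))))) (refl Nat (succ (succ (succ (succ zero))))))


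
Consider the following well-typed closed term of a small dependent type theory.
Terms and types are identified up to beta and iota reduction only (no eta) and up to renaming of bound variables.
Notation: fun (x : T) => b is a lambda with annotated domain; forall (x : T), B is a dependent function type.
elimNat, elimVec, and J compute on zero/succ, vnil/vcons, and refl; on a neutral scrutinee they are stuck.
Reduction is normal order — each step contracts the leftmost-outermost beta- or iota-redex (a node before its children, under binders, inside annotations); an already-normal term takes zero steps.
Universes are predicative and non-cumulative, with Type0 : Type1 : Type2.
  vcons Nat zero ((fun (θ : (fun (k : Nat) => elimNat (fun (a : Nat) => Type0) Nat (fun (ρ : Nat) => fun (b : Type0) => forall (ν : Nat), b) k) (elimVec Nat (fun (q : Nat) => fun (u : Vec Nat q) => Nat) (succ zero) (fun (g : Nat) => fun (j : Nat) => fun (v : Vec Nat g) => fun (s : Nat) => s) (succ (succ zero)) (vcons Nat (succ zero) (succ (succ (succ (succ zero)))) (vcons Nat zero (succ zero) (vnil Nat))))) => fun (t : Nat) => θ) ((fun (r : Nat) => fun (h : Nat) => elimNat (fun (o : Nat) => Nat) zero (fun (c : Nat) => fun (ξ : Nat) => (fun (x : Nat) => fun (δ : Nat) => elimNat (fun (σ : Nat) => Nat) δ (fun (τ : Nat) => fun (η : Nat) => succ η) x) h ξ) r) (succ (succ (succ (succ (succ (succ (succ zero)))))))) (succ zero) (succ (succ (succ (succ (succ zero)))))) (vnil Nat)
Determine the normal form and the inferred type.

resulting normal form:
  vcons Nat zero (succ (succ (succ (succ (succ (succ (succ (succ (succ (succ (succ (succ (succ (succ (succ (succ (succ (succ (succ (succ (succ (succ (succ (succ (succ (succ (succ (succ (succ (succ (succ (succ (succ (succ (succ zero))))))))))))))))))))))))))))))))))) (vnil Nat)
the term's type:
  Vec Nat (succ zero)
observation: the term reaches its normal form after 152 normal-order steps.


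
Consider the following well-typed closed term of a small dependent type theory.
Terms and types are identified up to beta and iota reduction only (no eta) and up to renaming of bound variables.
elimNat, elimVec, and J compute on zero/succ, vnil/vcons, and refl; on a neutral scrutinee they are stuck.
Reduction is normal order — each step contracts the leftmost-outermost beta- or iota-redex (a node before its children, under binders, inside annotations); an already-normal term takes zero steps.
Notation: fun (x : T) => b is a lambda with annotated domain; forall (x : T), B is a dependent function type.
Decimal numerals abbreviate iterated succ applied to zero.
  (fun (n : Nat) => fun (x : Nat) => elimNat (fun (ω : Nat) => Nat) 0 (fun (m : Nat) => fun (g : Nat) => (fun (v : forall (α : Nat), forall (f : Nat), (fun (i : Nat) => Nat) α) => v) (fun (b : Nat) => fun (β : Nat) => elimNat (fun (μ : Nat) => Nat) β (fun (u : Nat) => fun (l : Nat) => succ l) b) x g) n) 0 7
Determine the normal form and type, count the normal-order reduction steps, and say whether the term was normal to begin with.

reduced normal form:
  0
the term's type:
  Nat
reduction steps (normal order): 3
term was already normal: no
first contracted redex: a beta-redex


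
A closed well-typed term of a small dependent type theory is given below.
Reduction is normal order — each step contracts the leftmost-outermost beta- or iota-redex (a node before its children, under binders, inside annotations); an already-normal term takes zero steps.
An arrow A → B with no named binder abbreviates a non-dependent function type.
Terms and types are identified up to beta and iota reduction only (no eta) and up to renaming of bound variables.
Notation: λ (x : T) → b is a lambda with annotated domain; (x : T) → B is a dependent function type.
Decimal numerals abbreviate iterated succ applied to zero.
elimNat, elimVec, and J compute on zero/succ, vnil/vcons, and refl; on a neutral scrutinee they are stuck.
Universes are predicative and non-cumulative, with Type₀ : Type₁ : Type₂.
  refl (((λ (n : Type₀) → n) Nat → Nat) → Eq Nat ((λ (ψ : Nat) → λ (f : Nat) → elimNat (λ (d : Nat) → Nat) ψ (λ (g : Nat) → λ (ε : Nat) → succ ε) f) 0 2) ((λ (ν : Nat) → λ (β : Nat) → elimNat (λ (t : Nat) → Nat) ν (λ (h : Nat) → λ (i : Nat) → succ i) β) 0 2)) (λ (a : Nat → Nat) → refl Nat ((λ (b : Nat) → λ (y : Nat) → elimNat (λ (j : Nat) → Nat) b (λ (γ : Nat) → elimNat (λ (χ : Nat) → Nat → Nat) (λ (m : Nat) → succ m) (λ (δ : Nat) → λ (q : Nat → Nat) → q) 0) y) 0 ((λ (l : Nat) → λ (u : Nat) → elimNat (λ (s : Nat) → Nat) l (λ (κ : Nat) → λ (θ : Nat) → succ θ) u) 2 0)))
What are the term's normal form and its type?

reduced normal form:
  refl ((Nat → Nat) → Eq Nat 2 2) (λ (n : Nat → Nat) → refl Nat 2)
the term's type:
  Eq ((Nat → Nat) → Eq Nat 2 2) (λ (n : Nat → Nat) → refl Nat 2) (λ (ψ : Nat → Nat) → refl Nat 2)


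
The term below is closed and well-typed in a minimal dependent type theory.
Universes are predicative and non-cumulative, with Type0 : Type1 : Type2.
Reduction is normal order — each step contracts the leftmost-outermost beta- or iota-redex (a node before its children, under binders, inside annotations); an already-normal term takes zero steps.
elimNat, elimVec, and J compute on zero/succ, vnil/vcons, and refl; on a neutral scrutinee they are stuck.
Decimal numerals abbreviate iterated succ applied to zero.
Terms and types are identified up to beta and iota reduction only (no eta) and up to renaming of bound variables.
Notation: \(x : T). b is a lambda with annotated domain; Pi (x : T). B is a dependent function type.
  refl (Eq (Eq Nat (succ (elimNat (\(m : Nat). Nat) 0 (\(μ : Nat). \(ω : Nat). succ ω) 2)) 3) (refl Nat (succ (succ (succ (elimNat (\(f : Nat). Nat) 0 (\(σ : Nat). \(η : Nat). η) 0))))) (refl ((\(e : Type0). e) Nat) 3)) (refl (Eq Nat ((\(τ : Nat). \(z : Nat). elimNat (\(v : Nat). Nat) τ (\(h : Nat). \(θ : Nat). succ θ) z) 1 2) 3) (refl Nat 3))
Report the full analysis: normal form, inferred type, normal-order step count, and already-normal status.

resulting normal form:
  refl (Eq (Eq Nat 3 3) (refl Nat 3) (refl Nat 3)) (refl (Eq Nat 3 3) (refl Nat 3))
type:
  Eq (Eq (Eq Nat 3 3) (refl Nat 3) (refl Nat 3)) (refl (Eq Nat 3 3) (refl Nat 3)) (refl (Eq Nat 3 3) (refl Nat 3))
reduction steps (normal order): 18
started in normal form: no
first contracted redex: an elimNat iota-redex


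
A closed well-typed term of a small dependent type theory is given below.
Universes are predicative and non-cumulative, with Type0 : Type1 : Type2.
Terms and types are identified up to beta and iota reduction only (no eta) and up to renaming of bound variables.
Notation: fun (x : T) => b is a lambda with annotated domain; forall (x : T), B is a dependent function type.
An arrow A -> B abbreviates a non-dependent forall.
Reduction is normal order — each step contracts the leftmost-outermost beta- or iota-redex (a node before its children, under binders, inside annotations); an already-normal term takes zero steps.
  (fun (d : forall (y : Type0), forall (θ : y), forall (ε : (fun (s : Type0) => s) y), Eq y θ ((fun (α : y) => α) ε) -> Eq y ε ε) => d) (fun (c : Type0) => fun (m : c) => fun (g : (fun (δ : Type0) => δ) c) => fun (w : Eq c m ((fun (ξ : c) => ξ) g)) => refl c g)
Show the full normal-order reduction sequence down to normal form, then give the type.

reduction (normal order):
  (fun (d : forall (y : Type0), forall (θ : y), forall (ε : (fun (s : Type0) => s) y), Eq y θ ((fun (α : y) => α) ε) -> Eq y ε ε) => d) (fun (c : Type0) => fun (m : c) => fun (g : (fun (δ : Type0) => δ) c) => fun (w : Eq c m ((fun (ξ : c) => ξ) g)) => refl c g)
  ~> fun (d : Type0) => fun (y : d) => fun (θ : (fun (ε : Type0) => ε) d) => fun (s : Eq d y ((fun (α : d) => α) θ)) => refl d θ
  ~> fun (d : Type0) => fun (y : d) => fun (θ : d) => fun (ε : Eq d y ((fun (s : d) => s) θ)) => refl d θ
  ~> fun (d : Type0) => fun (y : d) => fun (θ : d) => fun (ε : Eq d y θ) => refl d θ
the term's type:
  forall (d : Type0), forall (y : d), forall (θ : d), Eq d y θ -> Eq d θ θ


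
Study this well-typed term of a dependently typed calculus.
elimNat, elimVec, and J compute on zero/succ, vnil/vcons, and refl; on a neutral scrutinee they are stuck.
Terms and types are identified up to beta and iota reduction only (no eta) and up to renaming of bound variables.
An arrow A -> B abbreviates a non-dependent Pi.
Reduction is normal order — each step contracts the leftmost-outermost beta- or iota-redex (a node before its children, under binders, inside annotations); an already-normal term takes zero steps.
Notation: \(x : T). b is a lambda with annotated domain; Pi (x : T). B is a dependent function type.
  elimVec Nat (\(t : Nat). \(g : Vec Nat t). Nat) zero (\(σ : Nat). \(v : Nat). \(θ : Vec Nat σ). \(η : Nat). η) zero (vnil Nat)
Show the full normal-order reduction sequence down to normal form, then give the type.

normal-order reduction sequence:
  elimVec Nat (\(t : Nat). \(g : Vec Nat t). Nat) zero (\(σ : Nat). \(v : Nat). \(θ : Vec Nat σ). \(η : Nat). η) zero (vnil Nat)
  ~> zero
type:
  Nat


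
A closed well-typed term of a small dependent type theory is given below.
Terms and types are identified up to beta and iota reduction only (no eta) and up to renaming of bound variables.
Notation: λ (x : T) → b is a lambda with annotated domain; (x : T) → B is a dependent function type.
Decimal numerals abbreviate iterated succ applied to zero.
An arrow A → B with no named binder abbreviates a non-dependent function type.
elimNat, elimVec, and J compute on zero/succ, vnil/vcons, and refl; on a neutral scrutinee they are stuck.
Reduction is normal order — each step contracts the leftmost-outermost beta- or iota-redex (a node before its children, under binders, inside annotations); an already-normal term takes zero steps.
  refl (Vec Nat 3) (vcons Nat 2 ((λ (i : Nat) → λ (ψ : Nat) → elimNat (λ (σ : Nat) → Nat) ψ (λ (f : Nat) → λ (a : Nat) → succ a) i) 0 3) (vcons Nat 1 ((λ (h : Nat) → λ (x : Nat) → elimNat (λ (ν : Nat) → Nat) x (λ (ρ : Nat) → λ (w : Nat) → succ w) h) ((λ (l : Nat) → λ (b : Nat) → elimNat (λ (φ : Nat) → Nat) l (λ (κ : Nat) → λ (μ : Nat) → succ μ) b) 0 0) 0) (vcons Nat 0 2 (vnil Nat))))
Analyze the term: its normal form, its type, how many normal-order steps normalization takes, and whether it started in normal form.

reduced normal form:
  refl (Vec Nat 3) (vcons Nat 2 3 (vcons Nat 1 0 (vcons Nat 0 2 (vnil Nat))))
the term's type:
  Eq (Vec Nat 3) (vcons Nat 2 3 (vcons Nat 1 0 (vcons Nat 0 2 (vnil Nat)))) (vcons Nat 2 3 (vcons Nat 1 0 (vcons Nat 0 2 (vnil Nat))))
steps to reach normal form (normal order): 9
already normal: no
first contracted redex: a beta-redex


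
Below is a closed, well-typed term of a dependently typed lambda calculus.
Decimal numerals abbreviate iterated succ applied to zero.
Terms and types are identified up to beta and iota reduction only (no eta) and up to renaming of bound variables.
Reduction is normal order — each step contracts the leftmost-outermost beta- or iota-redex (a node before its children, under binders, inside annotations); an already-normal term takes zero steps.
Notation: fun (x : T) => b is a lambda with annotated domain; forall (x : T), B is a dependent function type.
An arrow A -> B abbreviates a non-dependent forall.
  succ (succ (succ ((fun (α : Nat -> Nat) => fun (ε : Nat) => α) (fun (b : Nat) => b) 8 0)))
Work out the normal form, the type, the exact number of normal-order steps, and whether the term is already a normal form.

normal form:
  3
the term's type:
  Nat
normal-order step count: 3
term was already normal: no
first redex: a beta-redex


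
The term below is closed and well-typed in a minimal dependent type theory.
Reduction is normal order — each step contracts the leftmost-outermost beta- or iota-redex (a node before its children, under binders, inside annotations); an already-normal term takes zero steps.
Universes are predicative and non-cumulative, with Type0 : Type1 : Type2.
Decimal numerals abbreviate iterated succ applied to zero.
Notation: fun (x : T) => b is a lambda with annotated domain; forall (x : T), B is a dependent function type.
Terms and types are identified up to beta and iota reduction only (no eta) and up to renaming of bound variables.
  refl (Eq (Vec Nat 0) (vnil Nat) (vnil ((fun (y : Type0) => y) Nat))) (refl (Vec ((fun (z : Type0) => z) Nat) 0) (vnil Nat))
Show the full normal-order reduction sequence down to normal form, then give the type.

reduction (normal order):
  refl (Eq (Vec Nat 0) (vnil Nat) (vnil ((fun (y : Type0) => y) Nat))) (refl (Vec ((fun (z : Type0) => z) Nat) 0) (vnil Nat))
  ~> refl (Eq (Vec Nat 0) (vnil Nat) (vnil Nat)) (refl (Vec ((fun (y : Type0) => y) Nat) 0) (vnil Nat))
  ~> refl (Eq (Vec Nat 0) (vnil Nat) (vnil Nat)) (refl (Vec Nat 0) (vnil Nat))
type:
  Eq (Eq (Vec Nat 0) (vnil Nat) (vnil Nat)) (refl (Vec Nat 0) (vnil Nat)) (refl (Vec Nat 0) (vnil Nat))


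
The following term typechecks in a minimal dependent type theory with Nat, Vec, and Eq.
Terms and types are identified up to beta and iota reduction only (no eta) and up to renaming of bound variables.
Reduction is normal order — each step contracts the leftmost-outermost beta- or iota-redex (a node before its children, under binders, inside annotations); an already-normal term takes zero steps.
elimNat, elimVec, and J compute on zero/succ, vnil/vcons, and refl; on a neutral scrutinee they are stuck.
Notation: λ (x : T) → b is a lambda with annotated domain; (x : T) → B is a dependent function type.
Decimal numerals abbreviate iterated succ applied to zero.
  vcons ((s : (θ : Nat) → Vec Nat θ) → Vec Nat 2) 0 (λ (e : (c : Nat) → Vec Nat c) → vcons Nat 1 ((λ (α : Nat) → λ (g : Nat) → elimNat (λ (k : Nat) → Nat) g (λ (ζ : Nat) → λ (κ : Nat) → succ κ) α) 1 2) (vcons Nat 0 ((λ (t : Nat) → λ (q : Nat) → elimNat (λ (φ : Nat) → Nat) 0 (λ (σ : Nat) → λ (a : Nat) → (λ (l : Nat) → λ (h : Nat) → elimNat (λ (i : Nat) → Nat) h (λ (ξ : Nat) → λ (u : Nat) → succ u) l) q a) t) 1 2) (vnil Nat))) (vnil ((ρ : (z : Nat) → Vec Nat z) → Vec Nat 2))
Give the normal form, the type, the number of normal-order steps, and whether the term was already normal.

resulting normal form:
  vcons ((s : (θ : Nat) → Vec Nat θ) → Vec Nat 2) 0 (λ (e : (c : Nat) → Vec Nat c) → vcons Nat 1 3 (vcons Nat 0 2 (vnil Nat))) (vnil ((α : (g : Nat) → Vec Nat g) → Vec Nat 2))
inferred type:
  Vec ((s : (θ : Nat) → Vec Nat θ) → Vec Nat 2) 1
normal-order step count: 21
term was already normal: no
first contracted redex: a beta-redex


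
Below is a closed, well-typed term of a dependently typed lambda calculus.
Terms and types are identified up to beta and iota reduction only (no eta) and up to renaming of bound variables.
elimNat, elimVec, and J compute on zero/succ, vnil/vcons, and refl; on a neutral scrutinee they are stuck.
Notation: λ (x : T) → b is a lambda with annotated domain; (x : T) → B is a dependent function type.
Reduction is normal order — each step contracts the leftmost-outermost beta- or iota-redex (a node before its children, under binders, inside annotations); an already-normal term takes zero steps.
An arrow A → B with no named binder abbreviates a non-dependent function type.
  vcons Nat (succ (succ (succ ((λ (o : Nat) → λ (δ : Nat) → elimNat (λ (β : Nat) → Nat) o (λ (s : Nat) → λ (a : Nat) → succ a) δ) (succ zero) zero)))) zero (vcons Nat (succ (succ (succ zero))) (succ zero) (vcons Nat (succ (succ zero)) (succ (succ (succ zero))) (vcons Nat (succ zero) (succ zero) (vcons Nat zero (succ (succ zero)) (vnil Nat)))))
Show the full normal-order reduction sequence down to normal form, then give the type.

normal-order reduction sequence:
  vcons Nat (succ (succ (succ ((λ (o : Nat) → λ (δ : Nat) → elimNat (λ (β : Nat) → Nat) o (λ (s : Nat) → λ (a : Nat) → succ a) δ) (succ zero) zero)))) zero (vcons Nat (succ (succ (succ zero))) (succ zero) (vcons Nat (succ (succ zero)) (succ (succ (succ zero))) (vcons Nat (succ zero) (succ zero) (vcons Nat zero (succ (succ zero)) (vnil Nat)))))
  ~> vcons Nat (succ (succ (succ ((λ (o : Nat) → elimNat (λ (δ : Nat) → Nat) (succ zero) (λ (β : Nat) → λ (s : Nat) → succ s) o) zero)))) zero (vcons Nat (succ (succ (succ zero))) (succ zero) (vcons Nat (succ (succ zero)) (succ (succ (succ zero))) (vcons Nat (succ zero) (succ zero) (vcons Nat zero (succ (succ zero)) (vnil Nat)))))
  ~> vcons Nat (succ (succ (succ (elimNat (λ (o : Nat) → Nat) (succ zero) (λ (δ : Nat) → λ (β : Nat) → succ β) zero)))) zero (vcons Nat (succ (succ (succ zero))) (succ zero) (vcons Nat (succ (succ zero)) (succ (succ (succ zero))) (vcons Nat (succ zero) (succ zero) (vcons Nat zero (succ (succ zero)) (vnil Nat)))))
  ~> vcons Nat (succ (succ (succ (succ zero)))) zero (vcons Nat (succ (succ (succ zero))) (succ zero) (vcons Nat (succ (succ zero)) (succ (succ (succ zero))) (vcons Nat (succ zero) (succ zero) (vcons Nat zero (succ (succ zero)) (vnil Nat)))))
inferred type:
  Vec Nat (succ (succ (succ (succ (succ zero)))))
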